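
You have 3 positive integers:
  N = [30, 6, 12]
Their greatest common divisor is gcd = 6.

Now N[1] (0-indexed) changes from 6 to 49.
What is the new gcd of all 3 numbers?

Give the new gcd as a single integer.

Numbers: [30, 6, 12], gcd = 6
Change: index 1, 6 -> 49
gcd of the OTHER numbers (without index 1): gcd([30, 12]) = 6
New gcd = gcd(g_others, new_val) = gcd(6, 49) = 1

Answer: 1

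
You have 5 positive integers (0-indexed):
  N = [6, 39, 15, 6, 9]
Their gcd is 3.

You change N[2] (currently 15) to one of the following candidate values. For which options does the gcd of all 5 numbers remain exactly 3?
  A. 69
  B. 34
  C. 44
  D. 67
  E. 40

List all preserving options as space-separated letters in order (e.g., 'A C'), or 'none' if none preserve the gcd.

Answer: A

Derivation:
Old gcd = 3; gcd of others (without N[2]) = 3
New gcd for candidate v: gcd(3, v). Preserves old gcd iff gcd(3, v) = 3.
  Option A: v=69, gcd(3,69)=3 -> preserves
  Option B: v=34, gcd(3,34)=1 -> changes
  Option C: v=44, gcd(3,44)=1 -> changes
  Option D: v=67, gcd(3,67)=1 -> changes
  Option E: v=40, gcd(3,40)=1 -> changes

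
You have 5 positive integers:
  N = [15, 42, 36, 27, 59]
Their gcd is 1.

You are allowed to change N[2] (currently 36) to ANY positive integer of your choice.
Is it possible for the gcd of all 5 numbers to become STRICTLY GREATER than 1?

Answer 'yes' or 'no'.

Current gcd = 1
gcd of all OTHER numbers (without N[2]=36): gcd([15, 42, 27, 59]) = 1
The new gcd after any change is gcd(1, new_value).
This can be at most 1.
Since 1 = old gcd 1, the gcd can only stay the same or decrease.

Answer: no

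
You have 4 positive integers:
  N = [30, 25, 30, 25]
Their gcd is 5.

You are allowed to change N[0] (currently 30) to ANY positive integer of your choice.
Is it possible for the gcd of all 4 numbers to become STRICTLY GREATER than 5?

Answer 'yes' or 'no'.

Current gcd = 5
gcd of all OTHER numbers (without N[0]=30): gcd([25, 30, 25]) = 5
The new gcd after any change is gcd(5, new_value).
This can be at most 5.
Since 5 = old gcd 5, the gcd can only stay the same or decrease.

Answer: no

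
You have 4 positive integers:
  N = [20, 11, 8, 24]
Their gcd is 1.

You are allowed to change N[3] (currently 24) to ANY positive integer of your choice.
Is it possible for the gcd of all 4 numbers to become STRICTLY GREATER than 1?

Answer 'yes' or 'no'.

Current gcd = 1
gcd of all OTHER numbers (without N[3]=24): gcd([20, 11, 8]) = 1
The new gcd after any change is gcd(1, new_value).
This can be at most 1.
Since 1 = old gcd 1, the gcd can only stay the same or decrease.

Answer: no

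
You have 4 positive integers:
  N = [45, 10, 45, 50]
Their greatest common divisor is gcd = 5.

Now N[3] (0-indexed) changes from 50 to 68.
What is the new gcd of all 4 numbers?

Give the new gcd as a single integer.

Answer: 1

Derivation:
Numbers: [45, 10, 45, 50], gcd = 5
Change: index 3, 50 -> 68
gcd of the OTHER numbers (without index 3): gcd([45, 10, 45]) = 5
New gcd = gcd(g_others, new_val) = gcd(5, 68) = 1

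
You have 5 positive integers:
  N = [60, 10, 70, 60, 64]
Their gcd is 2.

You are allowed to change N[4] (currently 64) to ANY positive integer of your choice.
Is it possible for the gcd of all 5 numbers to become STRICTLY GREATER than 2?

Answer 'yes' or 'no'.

Current gcd = 2
gcd of all OTHER numbers (without N[4]=64): gcd([60, 10, 70, 60]) = 10
The new gcd after any change is gcd(10, new_value).
This can be at most 10.
Since 10 > old gcd 2, the gcd CAN increase (e.g., set N[4] = 10).

Answer: yes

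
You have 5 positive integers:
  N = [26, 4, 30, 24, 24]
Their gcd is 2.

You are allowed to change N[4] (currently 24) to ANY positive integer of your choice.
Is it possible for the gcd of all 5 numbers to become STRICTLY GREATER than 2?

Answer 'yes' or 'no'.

Current gcd = 2
gcd of all OTHER numbers (without N[4]=24): gcd([26, 4, 30, 24]) = 2
The new gcd after any change is gcd(2, new_value).
This can be at most 2.
Since 2 = old gcd 2, the gcd can only stay the same or decrease.

Answer: no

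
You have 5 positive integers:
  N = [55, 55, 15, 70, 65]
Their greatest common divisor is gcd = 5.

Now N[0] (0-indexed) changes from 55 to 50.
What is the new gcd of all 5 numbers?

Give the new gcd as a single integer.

Answer: 5

Derivation:
Numbers: [55, 55, 15, 70, 65], gcd = 5
Change: index 0, 55 -> 50
gcd of the OTHER numbers (without index 0): gcd([55, 15, 70, 65]) = 5
New gcd = gcd(g_others, new_val) = gcd(5, 50) = 5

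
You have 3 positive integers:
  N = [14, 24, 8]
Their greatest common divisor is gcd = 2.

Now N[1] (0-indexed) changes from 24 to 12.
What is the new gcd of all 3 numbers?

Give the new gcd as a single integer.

Numbers: [14, 24, 8], gcd = 2
Change: index 1, 24 -> 12
gcd of the OTHER numbers (without index 1): gcd([14, 8]) = 2
New gcd = gcd(g_others, new_val) = gcd(2, 12) = 2

Answer: 2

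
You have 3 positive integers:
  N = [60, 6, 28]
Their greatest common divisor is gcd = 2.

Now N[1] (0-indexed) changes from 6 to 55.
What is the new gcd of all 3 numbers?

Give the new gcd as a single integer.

Numbers: [60, 6, 28], gcd = 2
Change: index 1, 6 -> 55
gcd of the OTHER numbers (without index 1): gcd([60, 28]) = 4
New gcd = gcd(g_others, new_val) = gcd(4, 55) = 1

Answer: 1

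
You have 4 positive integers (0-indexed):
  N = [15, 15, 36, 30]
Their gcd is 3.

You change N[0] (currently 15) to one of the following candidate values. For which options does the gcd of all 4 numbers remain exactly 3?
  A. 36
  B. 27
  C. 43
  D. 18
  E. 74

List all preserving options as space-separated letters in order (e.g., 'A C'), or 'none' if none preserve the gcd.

Answer: A B D

Derivation:
Old gcd = 3; gcd of others (without N[0]) = 3
New gcd for candidate v: gcd(3, v). Preserves old gcd iff gcd(3, v) = 3.
  Option A: v=36, gcd(3,36)=3 -> preserves
  Option B: v=27, gcd(3,27)=3 -> preserves
  Option C: v=43, gcd(3,43)=1 -> changes
  Option D: v=18, gcd(3,18)=3 -> preserves
  Option E: v=74, gcd(3,74)=1 -> changes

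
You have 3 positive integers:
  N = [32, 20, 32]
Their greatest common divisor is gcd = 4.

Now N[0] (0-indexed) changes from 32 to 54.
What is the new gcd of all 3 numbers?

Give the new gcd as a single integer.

Numbers: [32, 20, 32], gcd = 4
Change: index 0, 32 -> 54
gcd of the OTHER numbers (without index 0): gcd([20, 32]) = 4
New gcd = gcd(g_others, new_val) = gcd(4, 54) = 2

Answer: 2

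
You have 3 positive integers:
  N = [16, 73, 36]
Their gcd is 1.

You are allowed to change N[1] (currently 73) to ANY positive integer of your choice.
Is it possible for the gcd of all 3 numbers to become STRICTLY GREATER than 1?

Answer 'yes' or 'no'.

Answer: yes

Derivation:
Current gcd = 1
gcd of all OTHER numbers (without N[1]=73): gcd([16, 36]) = 4
The new gcd after any change is gcd(4, new_value).
This can be at most 4.
Since 4 > old gcd 1, the gcd CAN increase (e.g., set N[1] = 4).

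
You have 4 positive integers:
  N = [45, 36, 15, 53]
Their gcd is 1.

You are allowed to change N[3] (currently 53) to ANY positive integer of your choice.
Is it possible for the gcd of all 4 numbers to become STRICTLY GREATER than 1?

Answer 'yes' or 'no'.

Current gcd = 1
gcd of all OTHER numbers (without N[3]=53): gcd([45, 36, 15]) = 3
The new gcd after any change is gcd(3, new_value).
This can be at most 3.
Since 3 > old gcd 1, the gcd CAN increase (e.g., set N[3] = 3).

Answer: yes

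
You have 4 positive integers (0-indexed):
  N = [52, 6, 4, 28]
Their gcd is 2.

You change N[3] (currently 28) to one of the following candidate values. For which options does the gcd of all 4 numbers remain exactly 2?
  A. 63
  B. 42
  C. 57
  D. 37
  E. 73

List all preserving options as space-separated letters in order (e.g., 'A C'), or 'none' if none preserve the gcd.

Old gcd = 2; gcd of others (without N[3]) = 2
New gcd for candidate v: gcd(2, v). Preserves old gcd iff gcd(2, v) = 2.
  Option A: v=63, gcd(2,63)=1 -> changes
  Option B: v=42, gcd(2,42)=2 -> preserves
  Option C: v=57, gcd(2,57)=1 -> changes
  Option D: v=37, gcd(2,37)=1 -> changes
  Option E: v=73, gcd(2,73)=1 -> changes

Answer: B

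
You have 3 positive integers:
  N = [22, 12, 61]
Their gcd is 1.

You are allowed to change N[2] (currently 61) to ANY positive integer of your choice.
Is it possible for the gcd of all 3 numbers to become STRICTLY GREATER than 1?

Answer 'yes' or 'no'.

Answer: yes

Derivation:
Current gcd = 1
gcd of all OTHER numbers (without N[2]=61): gcd([22, 12]) = 2
The new gcd after any change is gcd(2, new_value).
This can be at most 2.
Since 2 > old gcd 1, the gcd CAN increase (e.g., set N[2] = 2).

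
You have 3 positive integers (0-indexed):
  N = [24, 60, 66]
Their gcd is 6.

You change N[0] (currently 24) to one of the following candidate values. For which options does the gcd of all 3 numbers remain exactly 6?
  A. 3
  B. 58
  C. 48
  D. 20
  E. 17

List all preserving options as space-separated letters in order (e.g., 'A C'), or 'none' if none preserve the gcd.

Old gcd = 6; gcd of others (without N[0]) = 6
New gcd for candidate v: gcd(6, v). Preserves old gcd iff gcd(6, v) = 6.
  Option A: v=3, gcd(6,3)=3 -> changes
  Option B: v=58, gcd(6,58)=2 -> changes
  Option C: v=48, gcd(6,48)=6 -> preserves
  Option D: v=20, gcd(6,20)=2 -> changes
  Option E: v=17, gcd(6,17)=1 -> changes

Answer: C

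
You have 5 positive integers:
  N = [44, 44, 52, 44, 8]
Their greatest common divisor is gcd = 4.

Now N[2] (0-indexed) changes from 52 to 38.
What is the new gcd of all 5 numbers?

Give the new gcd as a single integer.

Numbers: [44, 44, 52, 44, 8], gcd = 4
Change: index 2, 52 -> 38
gcd of the OTHER numbers (without index 2): gcd([44, 44, 44, 8]) = 4
New gcd = gcd(g_others, new_val) = gcd(4, 38) = 2

Answer: 2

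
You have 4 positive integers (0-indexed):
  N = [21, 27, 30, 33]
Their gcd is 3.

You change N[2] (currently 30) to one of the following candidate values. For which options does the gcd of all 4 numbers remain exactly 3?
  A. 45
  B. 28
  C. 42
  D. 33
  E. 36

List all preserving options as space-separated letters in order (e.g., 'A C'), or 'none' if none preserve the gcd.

Answer: A C D E

Derivation:
Old gcd = 3; gcd of others (without N[2]) = 3
New gcd for candidate v: gcd(3, v). Preserves old gcd iff gcd(3, v) = 3.
  Option A: v=45, gcd(3,45)=3 -> preserves
  Option B: v=28, gcd(3,28)=1 -> changes
  Option C: v=42, gcd(3,42)=3 -> preserves
  Option D: v=33, gcd(3,33)=3 -> preserves
  Option E: v=36, gcd(3,36)=3 -> preserves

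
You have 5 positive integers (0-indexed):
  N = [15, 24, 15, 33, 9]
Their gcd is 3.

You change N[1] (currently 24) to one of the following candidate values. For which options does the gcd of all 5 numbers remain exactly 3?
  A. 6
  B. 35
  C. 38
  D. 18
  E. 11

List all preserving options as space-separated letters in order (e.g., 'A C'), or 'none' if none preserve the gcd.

Answer: A D

Derivation:
Old gcd = 3; gcd of others (without N[1]) = 3
New gcd for candidate v: gcd(3, v). Preserves old gcd iff gcd(3, v) = 3.
  Option A: v=6, gcd(3,6)=3 -> preserves
  Option B: v=35, gcd(3,35)=1 -> changes
  Option C: v=38, gcd(3,38)=1 -> changes
  Option D: v=18, gcd(3,18)=3 -> preserves
  Option E: v=11, gcd(3,11)=1 -> changes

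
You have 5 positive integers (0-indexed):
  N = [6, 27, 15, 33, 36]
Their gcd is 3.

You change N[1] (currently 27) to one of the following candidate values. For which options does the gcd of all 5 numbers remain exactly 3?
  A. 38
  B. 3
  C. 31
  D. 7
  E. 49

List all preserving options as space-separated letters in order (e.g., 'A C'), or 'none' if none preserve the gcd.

Answer: B

Derivation:
Old gcd = 3; gcd of others (without N[1]) = 3
New gcd for candidate v: gcd(3, v). Preserves old gcd iff gcd(3, v) = 3.
  Option A: v=38, gcd(3,38)=1 -> changes
  Option B: v=3, gcd(3,3)=3 -> preserves
  Option C: v=31, gcd(3,31)=1 -> changes
  Option D: v=7, gcd(3,7)=1 -> changes
  Option E: v=49, gcd(3,49)=1 -> changes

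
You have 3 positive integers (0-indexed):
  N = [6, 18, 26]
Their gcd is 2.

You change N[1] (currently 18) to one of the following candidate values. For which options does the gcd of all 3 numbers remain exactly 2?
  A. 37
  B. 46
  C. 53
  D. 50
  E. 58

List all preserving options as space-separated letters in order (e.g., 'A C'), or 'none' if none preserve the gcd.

Old gcd = 2; gcd of others (without N[1]) = 2
New gcd for candidate v: gcd(2, v). Preserves old gcd iff gcd(2, v) = 2.
  Option A: v=37, gcd(2,37)=1 -> changes
  Option B: v=46, gcd(2,46)=2 -> preserves
  Option C: v=53, gcd(2,53)=1 -> changes
  Option D: v=50, gcd(2,50)=2 -> preserves
  Option E: v=58, gcd(2,58)=2 -> preserves

Answer: B D E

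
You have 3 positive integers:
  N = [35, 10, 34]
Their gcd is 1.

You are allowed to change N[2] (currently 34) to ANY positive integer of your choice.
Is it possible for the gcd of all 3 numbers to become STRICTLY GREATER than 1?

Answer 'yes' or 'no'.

Current gcd = 1
gcd of all OTHER numbers (without N[2]=34): gcd([35, 10]) = 5
The new gcd after any change is gcd(5, new_value).
This can be at most 5.
Since 5 > old gcd 1, the gcd CAN increase (e.g., set N[2] = 5).

Answer: yes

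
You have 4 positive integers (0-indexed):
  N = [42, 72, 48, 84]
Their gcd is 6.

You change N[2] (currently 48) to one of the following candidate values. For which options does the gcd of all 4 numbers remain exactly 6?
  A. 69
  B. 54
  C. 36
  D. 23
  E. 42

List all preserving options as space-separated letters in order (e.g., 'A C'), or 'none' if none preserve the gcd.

Old gcd = 6; gcd of others (without N[2]) = 6
New gcd for candidate v: gcd(6, v). Preserves old gcd iff gcd(6, v) = 6.
  Option A: v=69, gcd(6,69)=3 -> changes
  Option B: v=54, gcd(6,54)=6 -> preserves
  Option C: v=36, gcd(6,36)=6 -> preserves
  Option D: v=23, gcd(6,23)=1 -> changes
  Option E: v=42, gcd(6,42)=6 -> preserves

Answer: B C E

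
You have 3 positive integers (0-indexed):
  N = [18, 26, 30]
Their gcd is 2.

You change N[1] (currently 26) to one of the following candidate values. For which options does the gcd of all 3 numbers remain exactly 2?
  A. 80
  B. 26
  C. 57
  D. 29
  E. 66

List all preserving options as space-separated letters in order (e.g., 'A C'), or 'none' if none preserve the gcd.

Old gcd = 2; gcd of others (without N[1]) = 6
New gcd for candidate v: gcd(6, v). Preserves old gcd iff gcd(6, v) = 2.
  Option A: v=80, gcd(6,80)=2 -> preserves
  Option B: v=26, gcd(6,26)=2 -> preserves
  Option C: v=57, gcd(6,57)=3 -> changes
  Option D: v=29, gcd(6,29)=1 -> changes
  Option E: v=66, gcd(6,66)=6 -> changes

Answer: A B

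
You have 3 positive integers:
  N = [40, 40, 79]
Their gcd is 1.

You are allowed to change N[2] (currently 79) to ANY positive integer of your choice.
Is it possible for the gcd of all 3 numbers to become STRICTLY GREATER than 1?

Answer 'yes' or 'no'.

Answer: yes

Derivation:
Current gcd = 1
gcd of all OTHER numbers (without N[2]=79): gcd([40, 40]) = 40
The new gcd after any change is gcd(40, new_value).
This can be at most 40.
Since 40 > old gcd 1, the gcd CAN increase (e.g., set N[2] = 40).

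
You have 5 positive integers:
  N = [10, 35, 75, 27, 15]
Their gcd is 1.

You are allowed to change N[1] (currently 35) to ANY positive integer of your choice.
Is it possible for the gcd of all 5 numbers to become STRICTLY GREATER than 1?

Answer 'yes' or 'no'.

Current gcd = 1
gcd of all OTHER numbers (without N[1]=35): gcd([10, 75, 27, 15]) = 1
The new gcd after any change is gcd(1, new_value).
This can be at most 1.
Since 1 = old gcd 1, the gcd can only stay the same or decrease.

Answer: no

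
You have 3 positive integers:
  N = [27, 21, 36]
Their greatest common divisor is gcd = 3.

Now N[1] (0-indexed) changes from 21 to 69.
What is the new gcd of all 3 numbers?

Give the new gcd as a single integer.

Answer: 3

Derivation:
Numbers: [27, 21, 36], gcd = 3
Change: index 1, 21 -> 69
gcd of the OTHER numbers (without index 1): gcd([27, 36]) = 9
New gcd = gcd(g_others, new_val) = gcd(9, 69) = 3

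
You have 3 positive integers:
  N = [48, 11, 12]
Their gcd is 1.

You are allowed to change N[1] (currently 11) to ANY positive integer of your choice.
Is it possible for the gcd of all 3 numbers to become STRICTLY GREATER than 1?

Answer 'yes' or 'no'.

Answer: yes

Derivation:
Current gcd = 1
gcd of all OTHER numbers (without N[1]=11): gcd([48, 12]) = 12
The new gcd after any change is gcd(12, new_value).
This can be at most 12.
Since 12 > old gcd 1, the gcd CAN increase (e.g., set N[1] = 12).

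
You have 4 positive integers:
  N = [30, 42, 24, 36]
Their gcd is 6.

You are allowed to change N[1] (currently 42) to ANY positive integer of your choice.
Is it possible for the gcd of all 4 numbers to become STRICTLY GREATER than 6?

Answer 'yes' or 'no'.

Current gcd = 6
gcd of all OTHER numbers (without N[1]=42): gcd([30, 24, 36]) = 6
The new gcd after any change is gcd(6, new_value).
This can be at most 6.
Since 6 = old gcd 6, the gcd can only stay the same or decrease.

Answer: no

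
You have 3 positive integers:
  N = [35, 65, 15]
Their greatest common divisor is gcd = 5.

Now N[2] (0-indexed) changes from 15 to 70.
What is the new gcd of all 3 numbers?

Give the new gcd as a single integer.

Answer: 5

Derivation:
Numbers: [35, 65, 15], gcd = 5
Change: index 2, 15 -> 70
gcd of the OTHER numbers (without index 2): gcd([35, 65]) = 5
New gcd = gcd(g_others, new_val) = gcd(5, 70) = 5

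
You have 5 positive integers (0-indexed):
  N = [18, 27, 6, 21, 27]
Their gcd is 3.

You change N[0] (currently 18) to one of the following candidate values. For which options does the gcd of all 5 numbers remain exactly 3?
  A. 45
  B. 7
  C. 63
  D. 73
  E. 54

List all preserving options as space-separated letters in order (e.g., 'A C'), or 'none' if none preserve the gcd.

Answer: A C E

Derivation:
Old gcd = 3; gcd of others (without N[0]) = 3
New gcd for candidate v: gcd(3, v). Preserves old gcd iff gcd(3, v) = 3.
  Option A: v=45, gcd(3,45)=3 -> preserves
  Option B: v=7, gcd(3,7)=1 -> changes
  Option C: v=63, gcd(3,63)=3 -> preserves
  Option D: v=73, gcd(3,73)=1 -> changes
  Option E: v=54, gcd(3,54)=3 -> preserves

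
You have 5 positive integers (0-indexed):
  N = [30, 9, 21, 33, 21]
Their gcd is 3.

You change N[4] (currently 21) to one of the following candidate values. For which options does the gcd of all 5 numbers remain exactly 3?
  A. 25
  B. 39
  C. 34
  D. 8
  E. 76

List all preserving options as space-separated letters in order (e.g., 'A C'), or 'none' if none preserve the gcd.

Old gcd = 3; gcd of others (without N[4]) = 3
New gcd for candidate v: gcd(3, v). Preserves old gcd iff gcd(3, v) = 3.
  Option A: v=25, gcd(3,25)=1 -> changes
  Option B: v=39, gcd(3,39)=3 -> preserves
  Option C: v=34, gcd(3,34)=1 -> changes
  Option D: v=8, gcd(3,8)=1 -> changes
  Option E: v=76, gcd(3,76)=1 -> changes

Answer: B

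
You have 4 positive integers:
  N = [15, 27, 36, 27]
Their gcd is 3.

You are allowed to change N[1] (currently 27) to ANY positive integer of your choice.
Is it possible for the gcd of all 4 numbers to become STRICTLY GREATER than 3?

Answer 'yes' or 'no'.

Answer: no

Derivation:
Current gcd = 3
gcd of all OTHER numbers (without N[1]=27): gcd([15, 36, 27]) = 3
The new gcd after any change is gcd(3, new_value).
This can be at most 3.
Since 3 = old gcd 3, the gcd can only stay the same or decrease.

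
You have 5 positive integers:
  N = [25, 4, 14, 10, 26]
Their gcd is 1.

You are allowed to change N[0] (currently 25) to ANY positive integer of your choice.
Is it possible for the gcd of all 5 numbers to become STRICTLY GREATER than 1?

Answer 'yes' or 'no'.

Answer: yes

Derivation:
Current gcd = 1
gcd of all OTHER numbers (without N[0]=25): gcd([4, 14, 10, 26]) = 2
The new gcd after any change is gcd(2, new_value).
This can be at most 2.
Since 2 > old gcd 1, the gcd CAN increase (e.g., set N[0] = 2).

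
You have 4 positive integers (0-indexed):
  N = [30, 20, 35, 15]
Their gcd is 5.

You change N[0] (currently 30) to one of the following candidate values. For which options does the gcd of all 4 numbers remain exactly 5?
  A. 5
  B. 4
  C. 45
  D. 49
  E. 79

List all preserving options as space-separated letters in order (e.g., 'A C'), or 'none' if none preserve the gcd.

Answer: A C

Derivation:
Old gcd = 5; gcd of others (without N[0]) = 5
New gcd for candidate v: gcd(5, v). Preserves old gcd iff gcd(5, v) = 5.
  Option A: v=5, gcd(5,5)=5 -> preserves
  Option B: v=4, gcd(5,4)=1 -> changes
  Option C: v=45, gcd(5,45)=5 -> preserves
  Option D: v=49, gcd(5,49)=1 -> changes
  Option E: v=79, gcd(5,79)=1 -> changes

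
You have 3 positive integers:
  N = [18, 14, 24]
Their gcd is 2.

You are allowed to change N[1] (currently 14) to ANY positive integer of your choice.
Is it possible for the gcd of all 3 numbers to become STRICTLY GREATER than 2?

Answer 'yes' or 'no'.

Current gcd = 2
gcd of all OTHER numbers (without N[1]=14): gcd([18, 24]) = 6
The new gcd after any change is gcd(6, new_value).
This can be at most 6.
Since 6 > old gcd 2, the gcd CAN increase (e.g., set N[1] = 6).

Answer: yes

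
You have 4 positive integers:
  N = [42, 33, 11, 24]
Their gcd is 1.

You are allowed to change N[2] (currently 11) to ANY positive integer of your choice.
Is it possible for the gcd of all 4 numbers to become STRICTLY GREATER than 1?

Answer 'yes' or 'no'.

Current gcd = 1
gcd of all OTHER numbers (without N[2]=11): gcd([42, 33, 24]) = 3
The new gcd after any change is gcd(3, new_value).
This can be at most 3.
Since 3 > old gcd 1, the gcd CAN increase (e.g., set N[2] = 3).

Answer: yes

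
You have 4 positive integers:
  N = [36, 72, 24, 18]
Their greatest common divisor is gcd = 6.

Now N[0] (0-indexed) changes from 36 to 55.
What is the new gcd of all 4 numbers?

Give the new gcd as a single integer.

Numbers: [36, 72, 24, 18], gcd = 6
Change: index 0, 36 -> 55
gcd of the OTHER numbers (without index 0): gcd([72, 24, 18]) = 6
New gcd = gcd(g_others, new_val) = gcd(6, 55) = 1

Answer: 1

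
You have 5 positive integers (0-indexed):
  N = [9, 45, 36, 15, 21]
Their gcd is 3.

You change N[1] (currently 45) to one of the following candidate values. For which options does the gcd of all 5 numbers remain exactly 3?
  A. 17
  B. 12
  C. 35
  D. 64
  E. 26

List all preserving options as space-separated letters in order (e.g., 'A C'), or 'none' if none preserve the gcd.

Answer: B

Derivation:
Old gcd = 3; gcd of others (without N[1]) = 3
New gcd for candidate v: gcd(3, v). Preserves old gcd iff gcd(3, v) = 3.
  Option A: v=17, gcd(3,17)=1 -> changes
  Option B: v=12, gcd(3,12)=3 -> preserves
  Option C: v=35, gcd(3,35)=1 -> changes
  Option D: v=64, gcd(3,64)=1 -> changes
  Option E: v=26, gcd(3,26)=1 -> changes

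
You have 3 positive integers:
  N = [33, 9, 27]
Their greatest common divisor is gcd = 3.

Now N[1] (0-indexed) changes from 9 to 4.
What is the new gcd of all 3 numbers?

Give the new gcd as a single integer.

Answer: 1

Derivation:
Numbers: [33, 9, 27], gcd = 3
Change: index 1, 9 -> 4
gcd of the OTHER numbers (without index 1): gcd([33, 27]) = 3
New gcd = gcd(g_others, new_val) = gcd(3, 4) = 1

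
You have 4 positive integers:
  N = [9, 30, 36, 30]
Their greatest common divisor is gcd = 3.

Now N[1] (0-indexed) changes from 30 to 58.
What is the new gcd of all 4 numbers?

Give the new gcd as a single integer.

Numbers: [9, 30, 36, 30], gcd = 3
Change: index 1, 30 -> 58
gcd of the OTHER numbers (without index 1): gcd([9, 36, 30]) = 3
New gcd = gcd(g_others, new_val) = gcd(3, 58) = 1

Answer: 1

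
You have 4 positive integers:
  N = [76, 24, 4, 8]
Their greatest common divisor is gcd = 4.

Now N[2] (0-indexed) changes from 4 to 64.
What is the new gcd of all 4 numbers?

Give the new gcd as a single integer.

Numbers: [76, 24, 4, 8], gcd = 4
Change: index 2, 4 -> 64
gcd of the OTHER numbers (without index 2): gcd([76, 24, 8]) = 4
New gcd = gcd(g_others, new_val) = gcd(4, 64) = 4

Answer: 4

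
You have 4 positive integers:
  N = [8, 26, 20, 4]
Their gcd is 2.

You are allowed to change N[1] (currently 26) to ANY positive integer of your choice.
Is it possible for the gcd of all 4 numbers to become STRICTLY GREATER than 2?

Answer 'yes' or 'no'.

Answer: yes

Derivation:
Current gcd = 2
gcd of all OTHER numbers (without N[1]=26): gcd([8, 20, 4]) = 4
The new gcd after any change is gcd(4, new_value).
This can be at most 4.
Since 4 > old gcd 2, the gcd CAN increase (e.g., set N[1] = 4).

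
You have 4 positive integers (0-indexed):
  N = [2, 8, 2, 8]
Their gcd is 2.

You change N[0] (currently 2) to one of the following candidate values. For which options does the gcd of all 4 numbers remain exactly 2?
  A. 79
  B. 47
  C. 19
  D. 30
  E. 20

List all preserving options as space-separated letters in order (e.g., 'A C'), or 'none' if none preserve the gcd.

Answer: D E

Derivation:
Old gcd = 2; gcd of others (without N[0]) = 2
New gcd for candidate v: gcd(2, v). Preserves old gcd iff gcd(2, v) = 2.
  Option A: v=79, gcd(2,79)=1 -> changes
  Option B: v=47, gcd(2,47)=1 -> changes
  Option C: v=19, gcd(2,19)=1 -> changes
  Option D: v=30, gcd(2,30)=2 -> preserves
  Option E: v=20, gcd(2,20)=2 -> preserves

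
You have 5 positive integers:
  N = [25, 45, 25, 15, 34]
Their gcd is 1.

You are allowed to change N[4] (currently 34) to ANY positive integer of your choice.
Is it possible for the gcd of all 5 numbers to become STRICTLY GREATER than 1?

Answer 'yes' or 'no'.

Current gcd = 1
gcd of all OTHER numbers (without N[4]=34): gcd([25, 45, 25, 15]) = 5
The new gcd after any change is gcd(5, new_value).
This can be at most 5.
Since 5 > old gcd 1, the gcd CAN increase (e.g., set N[4] = 5).

Answer: yes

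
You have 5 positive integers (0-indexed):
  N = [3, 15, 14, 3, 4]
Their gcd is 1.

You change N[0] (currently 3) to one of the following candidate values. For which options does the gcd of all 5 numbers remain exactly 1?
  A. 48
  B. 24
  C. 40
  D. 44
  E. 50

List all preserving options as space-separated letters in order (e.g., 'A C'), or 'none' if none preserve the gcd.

Old gcd = 1; gcd of others (without N[0]) = 1
New gcd for candidate v: gcd(1, v). Preserves old gcd iff gcd(1, v) = 1.
  Option A: v=48, gcd(1,48)=1 -> preserves
  Option B: v=24, gcd(1,24)=1 -> preserves
  Option C: v=40, gcd(1,40)=1 -> preserves
  Option D: v=44, gcd(1,44)=1 -> preserves
  Option E: v=50, gcd(1,50)=1 -> preserves

Answer: A B C D E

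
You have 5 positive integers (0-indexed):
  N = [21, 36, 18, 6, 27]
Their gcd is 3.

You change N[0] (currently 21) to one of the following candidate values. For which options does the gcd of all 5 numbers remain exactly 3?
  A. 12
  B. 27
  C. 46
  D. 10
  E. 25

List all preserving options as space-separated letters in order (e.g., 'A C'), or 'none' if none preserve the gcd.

Old gcd = 3; gcd of others (without N[0]) = 3
New gcd for candidate v: gcd(3, v). Preserves old gcd iff gcd(3, v) = 3.
  Option A: v=12, gcd(3,12)=3 -> preserves
  Option B: v=27, gcd(3,27)=3 -> preserves
  Option C: v=46, gcd(3,46)=1 -> changes
  Option D: v=10, gcd(3,10)=1 -> changes
  Option E: v=25, gcd(3,25)=1 -> changes

Answer: A B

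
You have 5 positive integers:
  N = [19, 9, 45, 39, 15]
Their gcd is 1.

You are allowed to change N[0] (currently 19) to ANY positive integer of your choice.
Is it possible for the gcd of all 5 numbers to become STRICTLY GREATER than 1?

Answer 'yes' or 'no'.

Answer: yes

Derivation:
Current gcd = 1
gcd of all OTHER numbers (without N[0]=19): gcd([9, 45, 39, 15]) = 3
The new gcd after any change is gcd(3, new_value).
This can be at most 3.
Since 3 > old gcd 1, the gcd CAN increase (e.g., set N[0] = 3).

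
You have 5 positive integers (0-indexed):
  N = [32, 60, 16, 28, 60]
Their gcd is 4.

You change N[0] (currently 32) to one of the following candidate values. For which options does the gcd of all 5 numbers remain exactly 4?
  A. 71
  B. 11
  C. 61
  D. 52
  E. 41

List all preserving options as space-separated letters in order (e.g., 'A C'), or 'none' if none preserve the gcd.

Old gcd = 4; gcd of others (without N[0]) = 4
New gcd for candidate v: gcd(4, v). Preserves old gcd iff gcd(4, v) = 4.
  Option A: v=71, gcd(4,71)=1 -> changes
  Option B: v=11, gcd(4,11)=1 -> changes
  Option C: v=61, gcd(4,61)=1 -> changes
  Option D: v=52, gcd(4,52)=4 -> preserves
  Option E: v=41, gcd(4,41)=1 -> changes

Answer: D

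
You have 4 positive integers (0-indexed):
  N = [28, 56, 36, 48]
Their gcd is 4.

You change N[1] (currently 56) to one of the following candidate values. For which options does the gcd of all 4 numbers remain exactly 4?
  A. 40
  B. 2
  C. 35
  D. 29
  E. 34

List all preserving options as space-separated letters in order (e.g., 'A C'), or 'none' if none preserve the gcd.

Old gcd = 4; gcd of others (without N[1]) = 4
New gcd for candidate v: gcd(4, v). Preserves old gcd iff gcd(4, v) = 4.
  Option A: v=40, gcd(4,40)=4 -> preserves
  Option B: v=2, gcd(4,2)=2 -> changes
  Option C: v=35, gcd(4,35)=1 -> changes
  Option D: v=29, gcd(4,29)=1 -> changes
  Option E: v=34, gcd(4,34)=2 -> changes

Answer: A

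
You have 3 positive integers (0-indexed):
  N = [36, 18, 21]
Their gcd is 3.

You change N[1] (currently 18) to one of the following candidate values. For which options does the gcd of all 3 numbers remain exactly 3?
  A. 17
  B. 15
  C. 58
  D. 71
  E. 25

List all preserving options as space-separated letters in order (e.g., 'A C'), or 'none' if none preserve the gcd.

Old gcd = 3; gcd of others (without N[1]) = 3
New gcd for candidate v: gcd(3, v). Preserves old gcd iff gcd(3, v) = 3.
  Option A: v=17, gcd(3,17)=1 -> changes
  Option B: v=15, gcd(3,15)=3 -> preserves
  Option C: v=58, gcd(3,58)=1 -> changes
  Option D: v=71, gcd(3,71)=1 -> changes
  Option E: v=25, gcd(3,25)=1 -> changes

Answer: B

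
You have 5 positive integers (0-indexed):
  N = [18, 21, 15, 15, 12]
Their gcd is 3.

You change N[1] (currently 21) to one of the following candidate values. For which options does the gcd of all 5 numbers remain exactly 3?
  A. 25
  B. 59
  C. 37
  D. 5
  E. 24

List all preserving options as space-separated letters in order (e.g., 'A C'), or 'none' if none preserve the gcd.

Answer: E

Derivation:
Old gcd = 3; gcd of others (without N[1]) = 3
New gcd for candidate v: gcd(3, v). Preserves old gcd iff gcd(3, v) = 3.
  Option A: v=25, gcd(3,25)=1 -> changes
  Option B: v=59, gcd(3,59)=1 -> changes
  Option C: v=37, gcd(3,37)=1 -> changes
  Option D: v=5, gcd(3,5)=1 -> changes
  Option E: v=24, gcd(3,24)=3 -> preserves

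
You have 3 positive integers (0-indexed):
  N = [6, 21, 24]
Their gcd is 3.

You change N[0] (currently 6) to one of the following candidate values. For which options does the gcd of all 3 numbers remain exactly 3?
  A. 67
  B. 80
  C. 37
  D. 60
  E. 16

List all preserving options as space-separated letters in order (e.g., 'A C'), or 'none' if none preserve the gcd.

Answer: D

Derivation:
Old gcd = 3; gcd of others (without N[0]) = 3
New gcd for candidate v: gcd(3, v). Preserves old gcd iff gcd(3, v) = 3.
  Option A: v=67, gcd(3,67)=1 -> changes
  Option B: v=80, gcd(3,80)=1 -> changes
  Option C: v=37, gcd(3,37)=1 -> changes
  Option D: v=60, gcd(3,60)=3 -> preserves
  Option E: v=16, gcd(3,16)=1 -> changes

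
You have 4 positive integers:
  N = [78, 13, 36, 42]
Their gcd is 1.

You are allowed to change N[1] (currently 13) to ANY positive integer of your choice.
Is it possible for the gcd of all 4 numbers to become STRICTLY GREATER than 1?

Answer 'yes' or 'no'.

Current gcd = 1
gcd of all OTHER numbers (without N[1]=13): gcd([78, 36, 42]) = 6
The new gcd after any change is gcd(6, new_value).
This can be at most 6.
Since 6 > old gcd 1, the gcd CAN increase (e.g., set N[1] = 6).

Answer: yes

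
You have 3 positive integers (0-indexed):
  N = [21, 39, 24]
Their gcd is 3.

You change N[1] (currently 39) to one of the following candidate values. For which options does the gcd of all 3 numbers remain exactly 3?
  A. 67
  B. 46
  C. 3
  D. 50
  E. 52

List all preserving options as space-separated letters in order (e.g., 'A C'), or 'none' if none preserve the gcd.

Answer: C

Derivation:
Old gcd = 3; gcd of others (without N[1]) = 3
New gcd for candidate v: gcd(3, v). Preserves old gcd iff gcd(3, v) = 3.
  Option A: v=67, gcd(3,67)=1 -> changes
  Option B: v=46, gcd(3,46)=1 -> changes
  Option C: v=3, gcd(3,3)=3 -> preserves
  Option D: v=50, gcd(3,50)=1 -> changes
  Option E: v=52, gcd(3,52)=1 -> changes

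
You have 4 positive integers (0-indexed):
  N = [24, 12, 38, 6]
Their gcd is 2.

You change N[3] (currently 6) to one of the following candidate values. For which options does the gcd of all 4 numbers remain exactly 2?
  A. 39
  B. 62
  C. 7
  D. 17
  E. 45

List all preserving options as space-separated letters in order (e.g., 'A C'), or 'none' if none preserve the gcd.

Answer: B

Derivation:
Old gcd = 2; gcd of others (without N[3]) = 2
New gcd for candidate v: gcd(2, v). Preserves old gcd iff gcd(2, v) = 2.
  Option A: v=39, gcd(2,39)=1 -> changes
  Option B: v=62, gcd(2,62)=2 -> preserves
  Option C: v=7, gcd(2,7)=1 -> changes
  Option D: v=17, gcd(2,17)=1 -> changes
  Option E: v=45, gcd(2,45)=1 -> changes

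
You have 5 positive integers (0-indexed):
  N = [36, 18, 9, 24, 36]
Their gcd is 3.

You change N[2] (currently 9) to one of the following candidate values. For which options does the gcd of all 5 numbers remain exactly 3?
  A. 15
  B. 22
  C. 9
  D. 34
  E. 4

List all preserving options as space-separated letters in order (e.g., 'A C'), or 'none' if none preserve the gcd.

Answer: A C

Derivation:
Old gcd = 3; gcd of others (without N[2]) = 6
New gcd for candidate v: gcd(6, v). Preserves old gcd iff gcd(6, v) = 3.
  Option A: v=15, gcd(6,15)=3 -> preserves
  Option B: v=22, gcd(6,22)=2 -> changes
  Option C: v=9, gcd(6,9)=3 -> preserves
  Option D: v=34, gcd(6,34)=2 -> changes
  Option E: v=4, gcd(6,4)=2 -> changes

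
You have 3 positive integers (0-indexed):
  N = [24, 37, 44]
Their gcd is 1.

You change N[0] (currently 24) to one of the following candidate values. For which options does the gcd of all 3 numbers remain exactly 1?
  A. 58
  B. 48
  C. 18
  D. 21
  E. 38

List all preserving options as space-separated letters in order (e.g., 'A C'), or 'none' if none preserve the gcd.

Answer: A B C D E

Derivation:
Old gcd = 1; gcd of others (without N[0]) = 1
New gcd for candidate v: gcd(1, v). Preserves old gcd iff gcd(1, v) = 1.
  Option A: v=58, gcd(1,58)=1 -> preserves
  Option B: v=48, gcd(1,48)=1 -> preserves
  Option C: v=18, gcd(1,18)=1 -> preserves
  Option D: v=21, gcd(1,21)=1 -> preserves
  Option E: v=38, gcd(1,38)=1 -> preserves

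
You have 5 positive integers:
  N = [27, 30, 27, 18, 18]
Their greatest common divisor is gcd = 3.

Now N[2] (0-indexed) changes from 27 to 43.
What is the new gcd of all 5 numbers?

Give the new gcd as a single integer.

Numbers: [27, 30, 27, 18, 18], gcd = 3
Change: index 2, 27 -> 43
gcd of the OTHER numbers (without index 2): gcd([27, 30, 18, 18]) = 3
New gcd = gcd(g_others, new_val) = gcd(3, 43) = 1

Answer: 1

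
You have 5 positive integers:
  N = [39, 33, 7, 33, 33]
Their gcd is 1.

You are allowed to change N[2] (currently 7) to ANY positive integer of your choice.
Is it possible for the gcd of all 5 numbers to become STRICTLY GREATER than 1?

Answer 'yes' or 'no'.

Answer: yes

Derivation:
Current gcd = 1
gcd of all OTHER numbers (without N[2]=7): gcd([39, 33, 33, 33]) = 3
The new gcd after any change is gcd(3, new_value).
This can be at most 3.
Since 3 > old gcd 1, the gcd CAN increase (e.g., set N[2] = 3).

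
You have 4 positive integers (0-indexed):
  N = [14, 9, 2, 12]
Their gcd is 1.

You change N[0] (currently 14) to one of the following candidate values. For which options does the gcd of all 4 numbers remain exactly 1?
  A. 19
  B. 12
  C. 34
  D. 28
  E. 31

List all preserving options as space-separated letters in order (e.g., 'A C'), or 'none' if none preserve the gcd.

Answer: A B C D E

Derivation:
Old gcd = 1; gcd of others (without N[0]) = 1
New gcd for candidate v: gcd(1, v). Preserves old gcd iff gcd(1, v) = 1.
  Option A: v=19, gcd(1,19)=1 -> preserves
  Option B: v=12, gcd(1,12)=1 -> preserves
  Option C: v=34, gcd(1,34)=1 -> preserves
  Option D: v=28, gcd(1,28)=1 -> preserves
  Option E: v=31, gcd(1,31)=1 -> preserves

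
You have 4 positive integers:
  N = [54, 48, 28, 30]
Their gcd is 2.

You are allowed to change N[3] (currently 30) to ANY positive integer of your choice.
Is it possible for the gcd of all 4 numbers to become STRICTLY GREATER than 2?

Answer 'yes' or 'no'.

Answer: no

Derivation:
Current gcd = 2
gcd of all OTHER numbers (without N[3]=30): gcd([54, 48, 28]) = 2
The new gcd after any change is gcd(2, new_value).
This can be at most 2.
Since 2 = old gcd 2, the gcd can only stay the same or decrease.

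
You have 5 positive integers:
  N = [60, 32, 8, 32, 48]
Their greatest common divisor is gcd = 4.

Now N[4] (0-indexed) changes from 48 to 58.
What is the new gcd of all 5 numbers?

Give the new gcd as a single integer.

Numbers: [60, 32, 8, 32, 48], gcd = 4
Change: index 4, 48 -> 58
gcd of the OTHER numbers (without index 4): gcd([60, 32, 8, 32]) = 4
New gcd = gcd(g_others, new_val) = gcd(4, 58) = 2

Answer: 2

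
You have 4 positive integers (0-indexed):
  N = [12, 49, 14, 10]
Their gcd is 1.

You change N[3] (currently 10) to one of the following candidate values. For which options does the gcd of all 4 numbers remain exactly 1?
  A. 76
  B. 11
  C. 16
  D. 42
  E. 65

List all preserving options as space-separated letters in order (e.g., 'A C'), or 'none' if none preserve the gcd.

Old gcd = 1; gcd of others (without N[3]) = 1
New gcd for candidate v: gcd(1, v). Preserves old gcd iff gcd(1, v) = 1.
  Option A: v=76, gcd(1,76)=1 -> preserves
  Option B: v=11, gcd(1,11)=1 -> preserves
  Option C: v=16, gcd(1,16)=1 -> preserves
  Option D: v=42, gcd(1,42)=1 -> preserves
  Option E: v=65, gcd(1,65)=1 -> preserves

Answer: A B C D E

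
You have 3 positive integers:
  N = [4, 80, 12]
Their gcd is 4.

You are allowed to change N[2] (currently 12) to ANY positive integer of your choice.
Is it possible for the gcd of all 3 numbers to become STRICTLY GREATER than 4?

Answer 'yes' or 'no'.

Current gcd = 4
gcd of all OTHER numbers (without N[2]=12): gcd([4, 80]) = 4
The new gcd after any change is gcd(4, new_value).
This can be at most 4.
Since 4 = old gcd 4, the gcd can only stay the same or decrease.

Answer: no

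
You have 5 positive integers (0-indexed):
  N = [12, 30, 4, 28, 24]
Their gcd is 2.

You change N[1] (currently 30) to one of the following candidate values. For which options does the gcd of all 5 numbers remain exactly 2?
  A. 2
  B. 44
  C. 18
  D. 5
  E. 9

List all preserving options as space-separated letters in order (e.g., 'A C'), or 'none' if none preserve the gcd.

Old gcd = 2; gcd of others (without N[1]) = 4
New gcd for candidate v: gcd(4, v). Preserves old gcd iff gcd(4, v) = 2.
  Option A: v=2, gcd(4,2)=2 -> preserves
  Option B: v=44, gcd(4,44)=4 -> changes
  Option C: v=18, gcd(4,18)=2 -> preserves
  Option D: v=5, gcd(4,5)=1 -> changes
  Option E: v=9, gcd(4,9)=1 -> changes

Answer: A C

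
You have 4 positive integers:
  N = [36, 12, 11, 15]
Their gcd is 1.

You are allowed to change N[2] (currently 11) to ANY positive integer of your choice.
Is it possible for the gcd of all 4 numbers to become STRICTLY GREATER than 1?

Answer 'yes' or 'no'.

Current gcd = 1
gcd of all OTHER numbers (without N[2]=11): gcd([36, 12, 15]) = 3
The new gcd after any change is gcd(3, new_value).
This can be at most 3.
Since 3 > old gcd 1, the gcd CAN increase (e.g., set N[2] = 3).

Answer: yes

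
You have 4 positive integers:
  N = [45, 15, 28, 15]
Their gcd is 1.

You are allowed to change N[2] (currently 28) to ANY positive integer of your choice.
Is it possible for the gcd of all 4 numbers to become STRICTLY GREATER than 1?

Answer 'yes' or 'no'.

Answer: yes

Derivation:
Current gcd = 1
gcd of all OTHER numbers (without N[2]=28): gcd([45, 15, 15]) = 15
The new gcd after any change is gcd(15, new_value).
This can be at most 15.
Since 15 > old gcd 1, the gcd CAN increase (e.g., set N[2] = 15).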